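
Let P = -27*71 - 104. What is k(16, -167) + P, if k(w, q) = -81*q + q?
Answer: 11339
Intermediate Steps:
k(w, q) = -80*q
P = -2021 (P = -1917 - 104 = -2021)
k(16, -167) + P = -80*(-167) - 2021 = 13360 - 2021 = 11339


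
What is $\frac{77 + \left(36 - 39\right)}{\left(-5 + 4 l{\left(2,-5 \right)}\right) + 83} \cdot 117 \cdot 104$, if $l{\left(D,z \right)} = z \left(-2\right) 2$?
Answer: $\frac{450216}{79} \approx 5698.9$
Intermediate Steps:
$l{\left(D,z \right)} = - 4 z$ ($l{\left(D,z \right)} = - 2 z 2 = - 4 z$)
$\frac{77 + \left(36 - 39\right)}{\left(-5 + 4 l{\left(2,-5 \right)}\right) + 83} \cdot 117 \cdot 104 = \frac{77 + \left(36 - 39\right)}{\left(-5 + 4 \left(\left(-4\right) \left(-5\right)\right)\right) + 83} \cdot 117 \cdot 104 = \frac{77 + \left(36 - 39\right)}{\left(-5 + 4 \cdot 20\right) + 83} \cdot 117 \cdot 104 = \frac{77 - 3}{\left(-5 + 80\right) + 83} \cdot 117 \cdot 104 = \frac{74}{75 + 83} \cdot 117 \cdot 104 = \frac{74}{158} \cdot 117 \cdot 104 = 74 \cdot \frac{1}{158} \cdot 117 \cdot 104 = \frac{37}{79} \cdot 117 \cdot 104 = \frac{4329}{79} \cdot 104 = \frac{450216}{79}$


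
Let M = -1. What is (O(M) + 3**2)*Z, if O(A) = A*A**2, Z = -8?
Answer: -64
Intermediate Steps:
O(A) = A**3
(O(M) + 3**2)*Z = ((-1)**3 + 3**2)*(-8) = (-1 + 9)*(-8) = 8*(-8) = -64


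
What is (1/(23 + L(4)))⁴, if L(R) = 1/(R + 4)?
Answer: 4096/1171350625 ≈ 3.4968e-6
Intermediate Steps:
L(R) = 1/(4 + R)
(1/(23 + L(4)))⁴ = (1/(23 + 1/(4 + 4)))⁴ = (1/(23 + 1/8))⁴ = (1/(23 + ⅛))⁴ = (1/(185/8))⁴ = (8/185)⁴ = 4096/1171350625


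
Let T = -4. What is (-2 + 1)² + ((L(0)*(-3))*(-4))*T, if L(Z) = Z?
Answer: 1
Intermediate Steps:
(-2 + 1)² + ((L(0)*(-3))*(-4))*T = (-2 + 1)² + ((0*(-3))*(-4))*(-4) = (-1)² + (0*(-4))*(-4) = 1 + 0*(-4) = 1 + 0 = 1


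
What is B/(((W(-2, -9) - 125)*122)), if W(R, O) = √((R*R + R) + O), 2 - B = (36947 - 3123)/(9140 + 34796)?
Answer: -211125/2618453792 - 1689*I*√7/2618453792 ≈ -8.063e-5 - 1.7066e-6*I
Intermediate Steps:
B = 1689/1373 (B = 2 - (36947 - 3123)/(9140 + 34796) = 2 - 33824/43936 = 2 - 1*1057/1373 = 2 - 1057/1373 = 1689/1373 ≈ 1.2302)
W(R, O) = √(O + R + R²) (W(R, O) = √((R² + R) + O) = √((R + R²) + O) = √(O + R + R²))
B/(((W(-2, -9) - 125)*122)) = 1689/(1373*(((√(-9 - 2 + (-2)²) - 125)*122))) = 1689/(1373*(((√(-9 - 2 + 4) - 125)*122))) = 1689/(1373*(((√(-7) - 125)*122))) = 1689/(1373*(((I*√7 - 125)*122))) = 1689/(1373*(((-125 + I*√7)*122))) = 1689/(1373*(-15250 + 122*I*√7))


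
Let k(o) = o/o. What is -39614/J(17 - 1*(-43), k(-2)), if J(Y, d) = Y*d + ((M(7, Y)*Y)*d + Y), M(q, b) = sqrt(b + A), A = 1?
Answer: 19807/855 - 19807*sqrt(61)/1710 ≈ -67.300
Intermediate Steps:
k(o) = 1
M(q, b) = sqrt(1 + b) (M(q, b) = sqrt(b + 1) = sqrt(1 + b))
J(Y, d) = Y + Y*d + Y*d*sqrt(1 + Y) (J(Y, d) = Y*d + ((sqrt(1 + Y)*Y)*d + Y) = Y*d + ((Y*sqrt(1 + Y))*d + Y) = Y*d + (Y*d*sqrt(1 + Y) + Y) = Y*d + (Y + Y*d*sqrt(1 + Y)) = Y + Y*d + Y*d*sqrt(1 + Y))
-39614/J(17 - 1*(-43), k(-2)) = -39614*1/((17 - 1*(-43))*(1 + 1 + 1*sqrt(1 + (17 - 1*(-43))))) = -39614*1/((17 + 43)*(1 + 1 + 1*sqrt(1 + (17 + 43)))) = -39614*1/(60*(1 + 1 + 1*sqrt(1 + 60))) = -39614*1/(60*(1 + 1 + 1*sqrt(61))) = -39614*1/(60*(1 + 1 + sqrt(61))) = -39614*1/(60*(2 + sqrt(61))) = -39614/(120 + 60*sqrt(61))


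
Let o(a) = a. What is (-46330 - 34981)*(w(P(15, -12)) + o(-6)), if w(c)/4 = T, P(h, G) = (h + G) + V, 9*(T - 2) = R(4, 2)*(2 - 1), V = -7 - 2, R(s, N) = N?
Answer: -2114086/9 ≈ -2.3490e+5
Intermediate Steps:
V = -9
T = 20/9 (T = 2 + (2*(2 - 1))/9 = 2 + (2*1)/9 = 2 + (⅑)*2 = 2 + 2/9 = 20/9 ≈ 2.2222)
P(h, G) = -9 + G + h (P(h, G) = (h + G) - 9 = (G + h) - 9 = -9 + G + h)
w(c) = 80/9 (w(c) = 4*(20/9) = 80/9)
(-46330 - 34981)*(w(P(15, -12)) + o(-6)) = (-46330 - 34981)*(80/9 - 6) = -81311*26/9 = -2114086/9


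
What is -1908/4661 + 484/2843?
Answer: -3168520/13251223 ≈ -0.23911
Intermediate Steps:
-1908/4661 + 484/2843 = -3168520/13251223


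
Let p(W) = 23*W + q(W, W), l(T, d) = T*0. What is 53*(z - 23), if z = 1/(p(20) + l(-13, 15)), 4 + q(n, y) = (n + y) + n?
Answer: -628951/516 ≈ -1218.9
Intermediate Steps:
q(n, y) = -4 + y + 2*n (q(n, y) = -4 + ((n + y) + n) = -4 + (y + 2*n) = -4 + y + 2*n)
l(T, d) = 0
p(W) = -4 + 26*W (p(W) = 23*W + (-4 + W + 2*W) = 23*W + (-4 + 3*W) = -4 + 26*W)
z = 1/516 (z = 1/((-4 + 26*20) + 0) = 1/((-4 + 520) + 0) = 1/(516 + 0) = 1/516 ≈ 0.0019380)
53*(z - 23) = 53*(1/516 - 23) = 53*(-11867/516) = -628951/516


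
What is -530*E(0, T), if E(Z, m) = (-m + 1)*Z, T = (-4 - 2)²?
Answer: 0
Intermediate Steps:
T = 36 (T = (-6)² = 36)
E(Z, m) = Z*(1 - m) (E(Z, m) = (1 - m)*Z = Z*(1 - m))
-530*E(0, T) = -0*(1 - 1*36) = -0*(1 - 36) = -0*(-35) = -530*0 = 0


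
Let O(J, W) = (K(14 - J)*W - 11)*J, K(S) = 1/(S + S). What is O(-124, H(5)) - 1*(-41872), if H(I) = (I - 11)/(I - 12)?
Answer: 6960934/161 ≈ 43236.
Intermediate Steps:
K(S) = 1/(2*S)
H(I) = (-11 + I)/(-12 + I)
O(J, W) = J*(-11 + W/(2*(14 - J))) (O(J, W) = ((1/(2*(14 - J)))*W - 11)*J = (W/(2*(14 - J)) - 11)*J = (-11 + W/(2*(14 - J)))*J = J*(-11 + W/(2*(14 - J))))
O(-124, H(5)) - 1*(-41872) = (½)*(-124)*(308 - (-11 + 5)/(-12 + 5) - 22*(-124))/(-14 - 124) - 1*(-41872) = (½)*(-124)*(308 - (-6)/(-7) + 2728)/(-138) + 41872 = (½)*(-124)*(-1/138)*(308 - (-1)*(-6)/7 + 2728) + 41872 = (½)*(-124)*(-1/138)*(308 - 1*6/7 + 2728) + 41872 = (½)*(-124)*(-1/138)*(308 - 6/7 + 2728) + 41872 = (½)*(-124)*(-1/138)*(21246/7) + 41872 = 219542/161 + 41872 = 6960934/161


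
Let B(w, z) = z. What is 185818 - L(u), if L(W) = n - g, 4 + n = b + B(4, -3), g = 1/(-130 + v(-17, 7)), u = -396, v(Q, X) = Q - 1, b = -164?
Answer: 27526371/148 ≈ 1.8599e+5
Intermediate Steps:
v(Q, X) = -1 + Q
g = -1/148 (g = 1/(-130 + (-1 - 17)) = 1/(-130 - 18) = 1/(-148) = -1/148 ≈ -0.0067568)
n = -171 (n = -4 + (-164 - 3) = -4 - 167 = -171)
L(W) = -25307/148 (L(W) = -171 - 1*(-1/148) = -171 + 1/148 = -25307/148)
185818 - L(u) = 185818 - 1*(-25307/148) = 185818 + 25307/148 = 27526371/148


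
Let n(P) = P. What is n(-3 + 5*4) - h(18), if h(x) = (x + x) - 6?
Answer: -13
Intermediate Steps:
h(x) = -6 + 2*x (h(x) = 2*x - 6 = -6 + 2*x)
n(-3 + 5*4) - h(18) = (-3 + 5*4) - (-6 + 2*18) = (-3 + 20) - (-6 + 36) = 17 - 1*30 = 17 - 30 = -13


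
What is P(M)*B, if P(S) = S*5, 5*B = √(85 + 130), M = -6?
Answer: -6*√215 ≈ -87.977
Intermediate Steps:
B = √215/5 (B = √(85 + 130)/5 = √215/5 ≈ 2.9326)
P(S) = 5*S
P(M)*B = (5*(-6))*(√215/5) = -6*√215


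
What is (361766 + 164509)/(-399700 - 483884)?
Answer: -58475/98176 ≈ -0.59561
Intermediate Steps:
(361766 + 164509)/(-399700 - 483884) = 526275/(-883584) = 526275*(-1/883584) = -58475/98176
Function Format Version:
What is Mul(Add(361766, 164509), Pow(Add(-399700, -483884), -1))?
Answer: Rational(-58475, 98176) ≈ -0.59561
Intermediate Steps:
Mul(Add(361766, 164509), Pow(Add(-399700, -483884), -1)) = Mul(526275, Pow(-883584, -1)) = Mul(526275, Rational(-1, 883584)) = Rational(-58475, 98176)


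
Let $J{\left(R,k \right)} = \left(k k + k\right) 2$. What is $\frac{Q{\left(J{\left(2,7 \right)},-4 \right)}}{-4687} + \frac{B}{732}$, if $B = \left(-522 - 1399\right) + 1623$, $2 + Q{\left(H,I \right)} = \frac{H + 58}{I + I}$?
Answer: $- \frac{1379707}{3430884} \approx -0.40214$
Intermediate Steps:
$J{\left(R,k \right)} = 2 k + 2 k^{2}$ ($J{\left(R,k \right)} = \left(k^{2} + k\right) 2 = \left(k + k^{2}\right) 2 = 2 k + 2 k^{2}$)
$Q{\left(H,I \right)} = -2 + \frac{58 + H}{2 I}$ ($Q{\left(H,I \right)} = -2 + \frac{H + 58}{I + I} = -2 + \frac{58 + H}{2 I}$)
$B = -298$ ($B = -1921 + 1623 = -298$)
$\frac{Q{\left(J{\left(2,7 \right)},-4 \right)}}{-4687} + \frac{B}{732} = \frac{\frac{1}{2} \frac{1}{-4} \left(58 + 2 \cdot 7 \left(1 + 7\right) - -16\right)}{-4687} - \frac{298}{732} = \frac{1}{2} \left(- \frac{1}{4}\right) \left(58 + 2 \cdot 7 \cdot 8 + 16\right) \left(- \frac{1}{4687}\right) - \frac{149}{366} = \frac{1}{2} \left(- \frac{1}{4}\right) \left(58 + 112 + 16\right) \left(- \frac{1}{4687}\right) - \frac{149}{366} = \frac{1}{2} \left(- \frac{1}{4}\right) 186 \left(- \frac{1}{4687}\right) - \frac{149}{366} = \left(- \frac{93}{4}\right) \left(- \frac{1}{4687}\right) - \frac{149}{366} = \frac{93}{18748} - \frac{149}{366} = - \frac{1379707}{3430884}$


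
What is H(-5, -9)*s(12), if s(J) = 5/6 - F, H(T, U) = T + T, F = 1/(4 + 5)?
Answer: -65/9 ≈ -7.2222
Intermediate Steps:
F = ⅑ (F = 1/9 = ⅑ ≈ 0.11111)
H(T, U) = 2*T
s(J) = 13/18 (s(J) = 5/6 - 1*⅑ = 5*(⅙) - ⅑ = ⅚ - ⅑ = 13/18)
H(-5, -9)*s(12) = (2*(-5))*(13/18) = -10*13/18 = -65/9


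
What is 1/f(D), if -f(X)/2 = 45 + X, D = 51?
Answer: -1/192 ≈ -0.0052083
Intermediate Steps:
f(X) = -90 - 2*X (f(X) = -2*(45 + X) = -90 - 2*X)
1/f(D) = 1/(-90 - 2*51) = 1/(-90 - 102) = 1/(-192) = -1/192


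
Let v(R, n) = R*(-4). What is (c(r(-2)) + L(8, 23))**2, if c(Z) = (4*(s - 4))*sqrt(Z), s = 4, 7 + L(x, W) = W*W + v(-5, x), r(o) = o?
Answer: 293764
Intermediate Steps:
v(R, n) = -4*R
L(x, W) = 13 + W**2 (L(x, W) = -7 + (W*W - 4*(-5)) = -7 + (W**2 + 20) = -7 + (20 + W**2) = 13 + W**2)
c(Z) = 0 (c(Z) = (4*(4 - 4))*sqrt(Z) = (4*0)*sqrt(Z) = 0*sqrt(Z) = 0)
(c(r(-2)) + L(8, 23))**2 = (0 + (13 + 23**2))**2 = (0 + (13 + 529))**2 = (0 + 542)**2 = 542**2 = 293764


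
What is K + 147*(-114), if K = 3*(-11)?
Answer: -16791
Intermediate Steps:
K = -33
K + 147*(-114) = -33 + 147*(-114) = -33 - 16758 = -16791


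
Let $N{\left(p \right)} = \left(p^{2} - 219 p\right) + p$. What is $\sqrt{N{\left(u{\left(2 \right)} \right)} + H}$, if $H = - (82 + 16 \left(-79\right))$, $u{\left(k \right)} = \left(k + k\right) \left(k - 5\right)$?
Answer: $3 \sqrt{438} \approx 62.785$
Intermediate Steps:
$u{\left(k \right)} = 2 k \left(-5 + k\right)$
$N{\left(p \right)} = p^{2} - 218 p$
$H = 1182$ ($H = - (82 - 1264) = \left(-1\right) \left(-1182\right) = 1182$)
$\sqrt{N{\left(u{\left(2 \right)} \right)} + H} = \sqrt{2 \cdot 2 \left(-5 + 2\right) \left(-218 + 2 \cdot 2 \left(-5 + 2\right)\right) + 1182} = \sqrt{2 \cdot 2 \left(-3\right) \left(-218 + 2 \cdot 2 \left(-3\right)\right) + 1182} = \sqrt{- 12 \left(-218 - 12\right) + 1182} = \sqrt{\left(-12\right) \left(-230\right) + 1182} = \sqrt{2760 + 1182} = \sqrt{3942} = 3 \sqrt{438}$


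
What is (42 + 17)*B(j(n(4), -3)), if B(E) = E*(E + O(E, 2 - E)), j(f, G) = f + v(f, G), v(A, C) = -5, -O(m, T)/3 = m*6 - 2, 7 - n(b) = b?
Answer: -4720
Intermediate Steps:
n(b) = 7 - b
O(m, T) = 6 - 18*m (O(m, T) = -3*(m*6 - 2) = -3*(6*m - 2) = -3*(-2 + 6*m) = 6 - 18*m)
j(f, G) = -5 + f (j(f, G) = f - 5 = -5 + f)
B(E) = E*(6 - 17*E) (B(E) = E*(E + (6 - 18*E)) = E*(6 - 17*E))
(42 + 17)*B(j(n(4), -3)) = (42 + 17)*((-5 + (7 - 1*4))*(6 - 17*(-5 + (7 - 1*4)))) = 59*((-5 + (7 - 4))*(6 - 17*(-5 + (7 - 4)))) = 59*((-5 + 3)*(6 - 17*(-5 + 3))) = 59*(-2*(6 - 17*(-2))) = 59*(-2*(6 + 34)) = 59*(-2*40) = 59*(-80) = -4720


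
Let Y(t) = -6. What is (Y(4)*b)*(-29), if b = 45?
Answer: 7830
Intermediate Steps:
(Y(4)*b)*(-29) = -6*45*(-29) = -270*(-29) = 7830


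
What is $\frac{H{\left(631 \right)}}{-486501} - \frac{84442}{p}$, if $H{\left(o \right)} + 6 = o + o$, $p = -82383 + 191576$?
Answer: $- \frac{41218263850}{53122503693} \approx -0.77591$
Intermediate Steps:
$p = 109193$
$H{\left(o \right)} = -6 + 2 o$ ($H{\left(o \right)} = -6 + \left(o + o\right) = -6 + 2 o$)
$\frac{H{\left(631 \right)}}{-486501} - \frac{84442}{p} = \frac{-6 + 2 \cdot 631}{-486501} - \frac{84442}{109193} = \left(-6 + 1262\right) \left(- \frac{1}{486501}\right) - \frac{84442}{109193} = 1256 \left(- \frac{1}{486501}\right) - \frac{84442}{109193} = - \frac{1256}{486501} - \frac{84442}{109193} = - \frac{41218263850}{53122503693}$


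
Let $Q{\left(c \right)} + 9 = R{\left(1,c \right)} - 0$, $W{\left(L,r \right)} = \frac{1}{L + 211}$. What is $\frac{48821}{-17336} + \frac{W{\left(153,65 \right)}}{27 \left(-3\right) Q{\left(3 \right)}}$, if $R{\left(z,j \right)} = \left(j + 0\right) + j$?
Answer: $- \frac{1079574439}{383350968} \approx -2.8162$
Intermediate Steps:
$R{\left(z,j \right)} = 2 j$ ($R{\left(z,j \right)} = j + j = 2 j$)
$W{\left(L,r \right)} = \frac{1}{211 + L}$
$Q{\left(c \right)} = -9 + 2 c$ ($Q{\left(c \right)} = -9 + \left(2 c - 0\right) = -9 + \left(2 c + 0\right) = -9 + 2 c$)
$\frac{48821}{-17336} + \frac{W{\left(153,65 \right)}}{27 \left(-3\right) Q{\left(3 \right)}} = \frac{48821}{-17336} + \frac{1}{\left(211 + 153\right) 27 \left(-3\right) \left(-9 + 2 \cdot 3\right)} = 48821 \left(- \frac{1}{17336}\right) + \frac{1}{364 \left(- 81 \left(-9 + 6\right)\right)} = - \frac{48821}{17336} + \frac{1}{364 \left(\left(-81\right) \left(-3\right)\right)} = - \frac{48821}{17336} + \frac{1}{364 \cdot 243} = - \frac{48821}{17336} + \frac{1}{364} \cdot \frac{1}{243} = - \frac{48821}{17336} + \frac{1}{88452} = - \frac{1079574439}{383350968}$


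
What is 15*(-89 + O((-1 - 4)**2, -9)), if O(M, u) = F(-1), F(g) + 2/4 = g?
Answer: -2715/2 ≈ -1357.5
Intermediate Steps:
F(g) = -1/2 + g
O(M, u) = -3/2 (O(M, u) = -1/2 - 1 = -3/2)
15*(-89 + O((-1 - 4)**2, -9)) = 15*(-89 - 3/2) = 15*(-181/2) = -2715/2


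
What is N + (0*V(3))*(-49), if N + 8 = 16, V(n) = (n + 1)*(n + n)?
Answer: 8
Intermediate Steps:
V(n) = 2*n*(1 + n) (V(n) = (1 + n)*(2*n) = 2*n*(1 + n))
N = 8 (N = -8 + 16 = 8)
N + (0*V(3))*(-49) = 8 + (0*(2*3*(1 + 3)))*(-49) = 8 + (0*(2*3*4))*(-49) = 8 + (0*24)*(-49) = 8 + 0*(-49) = 8 + 0 = 8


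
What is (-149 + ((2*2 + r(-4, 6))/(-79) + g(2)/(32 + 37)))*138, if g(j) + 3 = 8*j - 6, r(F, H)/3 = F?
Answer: -1622188/79 ≈ -20534.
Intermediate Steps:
r(F, H) = 3*F
g(j) = -9 + 8*j (g(j) = -3 + (8*j - 6) = -3 + (-6 + 8*j) = -9 + 8*j)
(-149 + ((2*2 + r(-4, 6))/(-79) + g(2)/(32 + 37)))*138 = (-149 + ((2*2 + 3*(-4))/(-79) + (-9 + 8*2)/(32 + 37)))*138 = (-149 + ((4 - 12)*(-1/79) + (-9 + 16)/69))*138 = (-149 + (-8*(-1/79) + 7*(1/69)))*138 = (-149 + (8/79 + 7/69))*138 = (-149 + 1105/5451)*138 = -811094/5451*138 = -1622188/79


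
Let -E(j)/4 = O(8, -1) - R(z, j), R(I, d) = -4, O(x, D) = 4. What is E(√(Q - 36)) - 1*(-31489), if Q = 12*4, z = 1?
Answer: 31457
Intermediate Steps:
Q = 48
E(j) = -32 (E(j) = -4*(4 - 1*(-4)) = -4*(4 + 4) = -4*8 = -32)
E(√(Q - 36)) - 1*(-31489) = -32 - 1*(-31489) = -32 + 31489 = 31457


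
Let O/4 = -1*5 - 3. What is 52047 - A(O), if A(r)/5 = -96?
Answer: 52527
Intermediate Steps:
O = -32 (O = 4*(-1*5 - 3) = 4*(-5 - 3) = 4*(-8) = -32)
A(r) = -480 (A(r) = 5*(-96) = -480)
52047 - A(O) = 52047 - 1*(-480) = 52047 + 480 = 52527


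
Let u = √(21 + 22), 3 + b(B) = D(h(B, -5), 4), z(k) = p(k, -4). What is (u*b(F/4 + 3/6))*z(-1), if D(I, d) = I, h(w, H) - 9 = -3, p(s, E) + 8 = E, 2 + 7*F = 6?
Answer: -36*√43 ≈ -236.07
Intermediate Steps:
F = 4/7 (F = -2/7 + (⅐)*6 = -2/7 + 6/7 = 4/7 ≈ 0.57143)
p(s, E) = -8 + E
h(w, H) = 6 (h(w, H) = 9 - 3 = 6)
z(k) = -12 (z(k) = -8 - 4 = -12)
b(B) = 3 (b(B) = -3 + 6 = 3)
u = √43 ≈ 6.5574
(u*b(F/4 + 3/6))*z(-1) = (√43*3)*(-12) = (3*√43)*(-12) = -36*√43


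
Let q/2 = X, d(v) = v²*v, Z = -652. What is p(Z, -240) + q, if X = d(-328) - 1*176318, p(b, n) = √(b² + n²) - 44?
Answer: -70927784 + 4*√30169 ≈ -7.0927e+7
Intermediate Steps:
p(b, n) = -44 + √(b² + n²)
d(v) = v³
X = -35463870 (X = (-328)³ - 1*176318 = -35287552 - 176318 = -35463870)
q = -70927740 (q = 2*(-35463870) = -70927740)
p(Z, -240) + q = (-44 + √((-652)² + (-240)²)) - 70927740 = (-44 + √(425104 + 57600)) - 70927740 = (-44 + √482704) - 70927740 = (-44 + 4*√30169) - 70927740 = -70927784 + 4*√30169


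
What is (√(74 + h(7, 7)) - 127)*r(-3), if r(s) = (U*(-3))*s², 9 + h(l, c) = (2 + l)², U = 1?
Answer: 3429 - 27*√146 ≈ 3102.8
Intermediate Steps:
h(l, c) = -9 + (2 + l)²
r(s) = -3*s² (r(s) = (1*(-3))*s² = -3*s²)
(√(74 + h(7, 7)) - 127)*r(-3) = (√(74 + (-9 + (2 + 7)²)) - 127)*(-3*(-3)²) = (√(74 + (-9 + 9²)) - 127)*(-3*9) = (√(74 + (-9 + 81)) - 127)*(-27) = (√(74 + 72) - 127)*(-27) = (√146 - 127)*(-27) = (-127 + √146)*(-27) = 3429 - 27*√146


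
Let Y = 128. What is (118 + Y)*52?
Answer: 12792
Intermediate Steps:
(118 + Y)*52 = (118 + 128)*52 = 246*52 = 12792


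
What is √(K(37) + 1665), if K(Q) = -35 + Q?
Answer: √1667 ≈ 40.829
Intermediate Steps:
√(K(37) + 1665) = √((-35 + 37) + 1665) = √(2 + 1665) = √1667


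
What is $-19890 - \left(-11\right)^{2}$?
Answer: $-20011$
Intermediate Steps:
$-19890 - \left(-11\right)^{2} = -19890 - 121 = -20011$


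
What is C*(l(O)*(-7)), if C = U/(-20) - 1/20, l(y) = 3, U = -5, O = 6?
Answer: -21/5 ≈ -4.2000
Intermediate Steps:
C = ⅕ (C = -5/(-20) - 1/20 = -5*(-1/20) - 1*1/20 = ¼ - 1/20 = ⅕ ≈ 0.20000)
C*(l(O)*(-7)) = (3*(-7))/5 = (⅕)*(-21) = -21/5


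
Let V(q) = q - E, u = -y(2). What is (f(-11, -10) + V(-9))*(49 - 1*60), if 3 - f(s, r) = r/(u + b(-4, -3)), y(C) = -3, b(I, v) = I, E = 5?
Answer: 231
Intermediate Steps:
u = 3 (u = -1*(-3) = 3)
V(q) = -5 + q (V(q) = q - 1*5 = q - 5 = -5 + q)
f(s, r) = 3 + r (f(s, r) = 3 - r/(3 - 4) = 3 - r/(-1) = 3 - (-1)*r = 3 + r)
(f(-11, -10) + V(-9))*(49 - 1*60) = ((3 - 10) + (-5 - 9))*(49 - 1*60) = (-7 - 14)*(49 - 60) = -21*(-11) = 231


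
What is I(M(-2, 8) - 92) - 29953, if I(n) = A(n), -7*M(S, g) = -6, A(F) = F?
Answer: -210309/7 ≈ -30044.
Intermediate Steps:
M(S, g) = 6/7 (M(S, g) = -⅐*(-6) = 6/7)
I(n) = n
I(M(-2, 8) - 92) - 29953 = (6/7 - 92) - 29953 = -638/7 - 29953 = -210309/7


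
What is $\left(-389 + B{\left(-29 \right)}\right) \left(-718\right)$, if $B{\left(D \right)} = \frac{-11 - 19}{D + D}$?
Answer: $\frac{8088988}{29} \approx 2.7893 \cdot 10^{5}$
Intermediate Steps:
$B{\left(D \right)} = - \frac{15}{D}$ ($B{\left(D \right)} = - \frac{30}{2 D} = - 30 \frac{1}{2 D} = - \frac{15}{D}$)
$\left(-389 + B{\left(-29 \right)}\right) \left(-718\right) = \left(-389 - \frac{15}{-29}\right) \left(-718\right) = \left(-389 - - \frac{15}{29}\right) \left(-718\right) = \left(-389 + \frac{15}{29}\right) \left(-718\right) = \left(- \frac{11266}{29}\right) \left(-718\right) = \frac{8088988}{29}$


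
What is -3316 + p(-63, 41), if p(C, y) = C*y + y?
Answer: -5858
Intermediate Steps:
p(C, y) = y + C*y
-3316 + p(-63, 41) = -3316 + 41*(1 - 63) = -3316 + 41*(-62) = -3316 - 2542 = -5858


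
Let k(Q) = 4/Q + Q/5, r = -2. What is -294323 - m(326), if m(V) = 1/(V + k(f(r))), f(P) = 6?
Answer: -1447480529/4918 ≈ -2.9432e+5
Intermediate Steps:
k(Q) = 4/Q + Q/5 (k(Q) = 4/Q + Q*(⅕) = 4/Q + Q/5)
m(V) = 1/(28/15 + V) (m(V) = 1/(V + (4/6 + (⅕)*6)) = 1/(V + (4*(⅙) + 6/5)) = 1/(V + (⅔ + 6/5)) = 1/(V + 28/15) = 1/(28/15 + V))
-294323 - m(326) = -294323 - 15/(28 + 15*326) = -294323 - 15/(28 + 4890) = -294323 - 15/4918 = -1447480529/4918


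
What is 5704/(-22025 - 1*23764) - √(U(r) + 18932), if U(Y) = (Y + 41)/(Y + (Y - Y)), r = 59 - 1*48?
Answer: -5704/45789 - 4*√143209/11 ≈ -137.74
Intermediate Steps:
r = 11 (r = 59 - 48 = 11)
U(Y) = (41 + Y)/Y (U(Y) = (41 + Y)/(Y + 0) = (41 + Y)/Y)
5704/(-22025 - 1*23764) - √(U(r) + 18932) = 5704/(-22025 - 1*23764) - √((41 + 11)/11 + 18932) = 5704/(-22025 - 23764) - √((1/11)*52 + 18932) = 5704/(-45789) - √(52/11 + 18932) = 5704*(-1/45789) - √(208304/11) = -5704/45789 - 4*√143209/11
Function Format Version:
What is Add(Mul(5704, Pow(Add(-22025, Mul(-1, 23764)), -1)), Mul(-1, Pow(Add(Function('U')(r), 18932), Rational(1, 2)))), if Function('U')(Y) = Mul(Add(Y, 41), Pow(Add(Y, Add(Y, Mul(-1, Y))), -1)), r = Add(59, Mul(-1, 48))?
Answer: Add(Rational(-5704, 45789), Mul(Rational(-4, 11), Pow(143209, Rational(1, 2)))) ≈ -137.74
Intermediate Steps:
r = 11 (r = Add(59, -48) = 11)
Function('U')(Y) = Mul(Pow(Y, -1), Add(41, Y)) (Function('U')(Y) = Mul(Add(41, Y), Pow(Add(Y, 0), -1)) = Mul(Add(41, Y), Pow(Y, -1)) = Mul(Pow(Y, -1), Add(41, Y)))
Add(Mul(5704, Pow(Add(-22025, Mul(-1, 23764)), -1)), Mul(-1, Pow(Add(Function('U')(r), 18932), Rational(1, 2)))) = Add(Mul(5704, Pow(Add(-22025, Mul(-1, 23764)), -1)), Mul(-1, Pow(Add(Mul(Pow(11, -1), Add(41, 11)), 18932), Rational(1, 2)))) = Add(Mul(5704, Pow(Add(-22025, -23764), -1)), Mul(-1, Pow(Add(Mul(Rational(1, 11), 52), 18932), Rational(1, 2)))) = Add(Mul(5704, Pow(-45789, -1)), Mul(-1, Pow(Add(Rational(52, 11), 18932), Rational(1, 2)))) = Add(Mul(5704, Rational(-1, 45789)), Mul(-1, Pow(Rational(208304, 11), Rational(1, 2)))) = Add(Rational(-5704, 45789), Mul(-1, Mul(Rational(4, 11), Pow(143209, Rational(1, 2))))) = Add(Rational(-5704, 45789), Mul(Rational(-4, 11), Pow(143209, Rational(1, 2))))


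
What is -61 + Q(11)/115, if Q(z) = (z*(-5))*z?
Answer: -1524/23 ≈ -66.261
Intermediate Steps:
Q(z) = -5*z² (Q(z) = (-5*z)*z = -5*z²)
-61 + Q(11)/115 = -61 + (-5*11²)/115 = -61 + (-5*121)/115 = -61 + (1/115)*(-605) = -61 - 121/23 = -1524/23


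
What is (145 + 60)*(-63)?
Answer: -12915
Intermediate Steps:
(145 + 60)*(-63) = 205*(-63) = -12915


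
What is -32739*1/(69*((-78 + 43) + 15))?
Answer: 10913/460 ≈ 23.724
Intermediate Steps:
-32739*1/(69*((-78 + 43) + 15)) = -32739*1/(69*(-35 + 15)) = -32739/((-20*69)) = -32739/(-1380) = -32739*(-1/1380) = 10913/460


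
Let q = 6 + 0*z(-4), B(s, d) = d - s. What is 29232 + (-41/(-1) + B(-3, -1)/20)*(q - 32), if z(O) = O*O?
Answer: 140817/5 ≈ 28163.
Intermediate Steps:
z(O) = O²
q = 6 (q = 6 + 0*(-4)² = 6 + 0*16 = 6 + 0 = 6)
29232 + (-41/(-1) + B(-3, -1)/20)*(q - 32) = 29232 + (-41/(-1) + (-1 - 1*(-3))/20)*(6 - 32) = 29232 + (-41*(-1) + (-1 + 3)*(1/20))*(-26) = 29232 + (41 + 2*(1/20))*(-26) = 29232 + (41 + ⅒)*(-26) = 29232 + (411/10)*(-26) = 29232 - 5343/5 = 140817/5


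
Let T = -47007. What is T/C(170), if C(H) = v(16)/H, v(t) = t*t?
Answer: -3995595/128 ≈ -31216.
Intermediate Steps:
v(t) = t²
C(H) = 256/H (C(H) = 16²/H = 256/H)
T/C(170) = -47007/(256/170) = -47007/(256*(1/170)) = -47007/128/85 = -47007*85/128 = -3995595/128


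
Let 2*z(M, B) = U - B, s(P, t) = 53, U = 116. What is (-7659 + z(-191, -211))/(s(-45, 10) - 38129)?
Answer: 263/1336 ≈ 0.19686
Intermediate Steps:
z(M, B) = 58 - B/2 (z(M, B) = (116 - B)/2 = 58 - B/2)
(-7659 + z(-191, -211))/(s(-45, 10) - 38129) = (-7659 + (58 - ½*(-211)))/(53 - 38129) = (-7659 + (58 + 211/2))/(-38076) = (-7659 + 327/2)*(-1/38076) = -14991/2*(-1/38076) = 263/1336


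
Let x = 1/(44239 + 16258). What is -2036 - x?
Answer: -123171893/60497 ≈ -2036.0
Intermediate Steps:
x = 1/60497 ≈ 1.6530e-5
-2036 - x = -2036 - 1*1/60497 = -2036 - 1/60497 = -123171893/60497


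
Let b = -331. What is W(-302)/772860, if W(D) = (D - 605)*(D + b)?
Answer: 191377/257620 ≈ 0.74287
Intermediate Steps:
W(D) = (-605 + D)*(-331 + D) (W(D) = (D - 605)*(D - 331) = (-605 + D)*(-331 + D))
W(-302)/772860 = (200255 + (-302)² - 936*(-302))/772860 = (200255 + 91204 + 282672)*(1/772860) = 574131*(1/772860) = 191377/257620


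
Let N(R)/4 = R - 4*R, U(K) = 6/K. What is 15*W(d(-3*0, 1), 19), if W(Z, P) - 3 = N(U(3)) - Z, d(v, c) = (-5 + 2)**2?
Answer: -450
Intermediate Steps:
N(R) = -12*R (N(R) = 4*(R - 4*R) = 4*(-3*R) = -12*R)
d(v, c) = 9 (d(v, c) = (-3)**2 = 9)
W(Z, P) = -21 - Z (W(Z, P) = 3 + (-72/3 - Z) = 3 + (-12*2 - Z) = 3 + (-24 - Z) = -21 - Z)
15*W(d(-3*0, 1), 19) = 15*(-21 - 1*9) = 15*(-21 - 9) = 15*(-30) = -450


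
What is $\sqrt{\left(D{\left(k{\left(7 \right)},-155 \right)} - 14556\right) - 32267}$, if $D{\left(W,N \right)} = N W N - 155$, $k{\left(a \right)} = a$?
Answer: $\sqrt{121197} \approx 348.13$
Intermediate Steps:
$D{\left(W,N \right)} = -155 + W N^{2}$ ($D{\left(W,N \right)} = W N^{2} - 155 = -155 + W N^{2}$)
$\sqrt{\left(D{\left(k{\left(7 \right)},-155 \right)} - 14556\right) - 32267} = \sqrt{\left(\left(-155 + 7 \left(-155\right)^{2}\right) - 14556\right) - 32267} = \sqrt{\left(\left(-155 + 7 \cdot 24025\right) - 14556\right) - 32267} = \sqrt{\left(\left(-155 + 168175\right) - 14556\right) - 32267} = \sqrt{\left(168020 - 14556\right) - 32267} = \sqrt{153464 - 32267} = \sqrt{121197}$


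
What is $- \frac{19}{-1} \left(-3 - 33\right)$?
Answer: $-684$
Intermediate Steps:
$- \frac{19}{-1} \left(-3 - 33\right) = \left(-19\right) \left(-1\right) \left(-36\right) = 19 \left(-36\right) = -684$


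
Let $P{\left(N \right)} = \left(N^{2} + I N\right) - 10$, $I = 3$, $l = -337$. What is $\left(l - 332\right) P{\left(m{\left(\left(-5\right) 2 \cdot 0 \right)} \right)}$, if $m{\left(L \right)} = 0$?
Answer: $6690$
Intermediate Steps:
$P{\left(N \right)} = -10 + N^{2} + 3 N$ ($P{\left(N \right)} = \left(N^{2} + 3 N\right) - 10 = -10 + N^{2} + 3 N$)
$\left(l - 332\right) P{\left(m{\left(\left(-5\right) 2 \cdot 0 \right)} \right)} = \left(-337 - 332\right) \left(-10 + 0^{2} + 3 \cdot 0\right) = - 669 \left(-10 + 0 + 0\right) = \left(-669\right) \left(-10\right) = 6690$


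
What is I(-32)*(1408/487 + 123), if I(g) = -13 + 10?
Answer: -183927/487 ≈ -377.67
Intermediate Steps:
I(g) = -3
I(-32)*(1408/487 + 123) = -3*(1408/487 + 123) = -3*61309/487 = -183927/487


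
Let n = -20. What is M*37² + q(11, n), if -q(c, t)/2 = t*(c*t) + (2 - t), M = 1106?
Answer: 1505270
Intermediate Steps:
q(c, t) = -4 + 2*t - 2*c*t² (q(c, t) = -2*(t*(c*t) + (2 - t)) = -2*(c*t² + (2 - t)) = -2*(2 - t + c*t²) = -4 + 2*t - 2*c*t²)
M*37² + q(11, n) = 1106*37² + (-4 + 2*(-20) - 2*11*(-20)²) = 1106*1369 + (-4 - 40 - 2*11*400) = 1514114 + (-4 - 40 - 8800) = 1514114 - 8844 = 1505270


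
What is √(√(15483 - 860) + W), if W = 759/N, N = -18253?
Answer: √(-13854027 + 333172009*√14623)/18253 ≈ 10.995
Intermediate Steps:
W = -759/18253 (W = 759/(-18253) = 759*(-1/18253) = -759/18253 ≈ -0.041582)
√(√(15483 - 860) + W) = √(√(15483 - 860) - 759/18253) = √(√14623 - 759/18253) = √(-759/18253 + √14623)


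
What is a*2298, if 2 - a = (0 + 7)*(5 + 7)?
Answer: -188436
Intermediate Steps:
a = -82 (a = 2 - (0 + 7)*(5 + 7) = 2 - 7*12 = 2 - 1*84 = 2 - 84 = -82)
a*2298 = -82*2298 = -188436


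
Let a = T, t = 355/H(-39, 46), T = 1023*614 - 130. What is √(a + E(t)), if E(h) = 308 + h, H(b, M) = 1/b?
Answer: √614455 ≈ 783.87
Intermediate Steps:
T = 627992 (T = 628122 - 130 = 627992)
t = -13845 (t = 355/(1/(-39)) = 355/(-1/39) = 355*(-39) = -13845)
a = 627992
√(a + E(t)) = √(627992 + (308 - 13845)) = √(627992 - 13537) = √614455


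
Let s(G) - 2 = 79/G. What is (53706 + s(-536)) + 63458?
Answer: 62800897/536 ≈ 1.1717e+5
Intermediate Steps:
s(G) = 2 + 79/G
(53706 + s(-536)) + 63458 = (53706 + (2 + 79/(-536))) + 63458 = (53706 + (2 + 79*(-1/536))) + 63458 = (53706 + (2 - 79/536)) + 63458 = (53706 + 993/536) + 63458 = 28787409/536 + 63458 = 62800897/536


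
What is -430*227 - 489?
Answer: -98099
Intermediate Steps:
-430*227 - 489 = -97610 - 489 = -98099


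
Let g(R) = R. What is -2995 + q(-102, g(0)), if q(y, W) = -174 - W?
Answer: -3169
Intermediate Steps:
-2995 + q(-102, g(0)) = -2995 + (-174 - 1*0) = -2995 + (-174 + 0) = -2995 - 174 = -3169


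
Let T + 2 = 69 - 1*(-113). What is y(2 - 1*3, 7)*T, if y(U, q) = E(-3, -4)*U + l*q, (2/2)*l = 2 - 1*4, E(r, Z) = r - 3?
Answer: -1440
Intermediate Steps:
T = 180 (T = -2 + (69 - 1*(-113)) = -2 + (69 + 113) = -2 + 182 = 180)
E(r, Z) = -3 + r
l = -2 (l = 2 - 1*4 = 2 - 4 = -2)
y(U, q) = -6*U - 2*q (y(U, q) = (-3 - 3)*U - 2*q = -6*U - 2*q)
y(2 - 1*3, 7)*T = (-6*(2 - 1*3) - 2*7)*180 = (-6*(2 - 3) - 14)*180 = (-6*(-1) - 14)*180 = (6 - 14)*180 = -8*180 = -1440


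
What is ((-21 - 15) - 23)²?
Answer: 3481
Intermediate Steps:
((-21 - 15) - 23)² = (-36 - 23)² = (-59)² = 3481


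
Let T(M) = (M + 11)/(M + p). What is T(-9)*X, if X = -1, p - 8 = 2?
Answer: -2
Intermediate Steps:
p = 10 (p = 8 + 2 = 10)
T(M) = (11 + M)/(10 + M) (T(M) = (M + 11)/(M + 10) = (11 + M)/(10 + M))
T(-9)*X = ((11 - 9)/(10 - 9))*(-1) = (2/1)*(-1) = (1*2)*(-1) = 2*(-1) = -2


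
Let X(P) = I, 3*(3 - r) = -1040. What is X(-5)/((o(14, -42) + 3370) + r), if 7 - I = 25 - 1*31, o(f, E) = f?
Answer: 39/11201 ≈ 0.0034818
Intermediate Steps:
r = 1049/3 (r = 3 - 1/3*(-1040) = 3 + 1040/3 = 1049/3 ≈ 349.67)
I = 13 (I = 7 - (25 - 1*31) = 7 - (25 - 31) = 7 - 1*(-6) = 7 + 6 = 13)
X(P) = 13
X(-5)/((o(14, -42) + 3370) + r) = 13/((14 + 3370) + 1049/3) = 13/(3384 + 1049/3) = 13/(11201/3) = 13*(3/11201) = 39/11201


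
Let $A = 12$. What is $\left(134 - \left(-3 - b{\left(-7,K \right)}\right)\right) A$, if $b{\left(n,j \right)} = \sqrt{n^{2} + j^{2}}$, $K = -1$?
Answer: $1644 + 60 \sqrt{2} \approx 1728.9$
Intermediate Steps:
$b{\left(n,j \right)} = \sqrt{j^{2} + n^{2}}$
$\left(134 - \left(-3 - b{\left(-7,K \right)}\right)\right) A = \left(134 - \left(-3 - \sqrt{\left(-1\right)^{2} + \left(-7\right)^{2}}\right)\right) 12 = \left(134 - \left(-3 - \sqrt{1 + 49}\right)\right) 12 = \left(134 - \left(-3 - 5 \sqrt{2}\right)\right) 12 = \left(134 + \left(3 + 5 \sqrt{2}\right)\right) 12 = \left(137 + 5 \sqrt{2}\right) 12 = 1644 + 60 \sqrt{2}$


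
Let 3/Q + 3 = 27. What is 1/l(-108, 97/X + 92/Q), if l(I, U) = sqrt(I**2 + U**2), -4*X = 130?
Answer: 65*sqrt(7158709)/128856762 ≈ 0.0013497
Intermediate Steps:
X = -65/2 (X = -1/4*130 = -65/2 ≈ -32.500)
Q = 1/8 (Q = 3/(-3 + 27) = 3/24 = 3*(1/24) = 1/8 ≈ 0.12500)
1/l(-108, 97/X + 92/Q) = 1/(sqrt((-108)**2 + (97/(-65/2) + 92/(1/8))**2)) = 1/(sqrt(11664 + (97*(-2/65) + 92*8)**2)) = 1/(sqrt(11664 + (-194/65 + 736)**2)) = 1/(sqrt(11664 + (47646/65)**2)) = 1/(sqrt(11664 + 2270141316/4225)) = 1/(sqrt(2319421716/4225)) = 1/(18*sqrt(7158709)/65) = 65*sqrt(7158709)/128856762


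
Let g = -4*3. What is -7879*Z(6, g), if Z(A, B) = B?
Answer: 94548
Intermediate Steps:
g = -12
-7879*Z(6, g) = -7879*(-12) = 94548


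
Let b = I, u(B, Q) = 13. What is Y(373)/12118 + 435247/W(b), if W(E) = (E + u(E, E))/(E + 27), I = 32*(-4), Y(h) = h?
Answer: 532706680641/1393570 ≈ 3.8226e+5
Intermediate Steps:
I = -128
b = -128
W(E) = (13 + E)/(27 + E) (W(E) = (E + 13)/(E + 27) = (13 + E)/(27 + E))
Y(373)/12118 + 435247/W(b) = 373/12118 + 435247/(((13 - 128)/(27 - 128))) = 373*(1/12118) + 435247/((-115/(-101))) = 373/12118 + 435247/((-1/101*(-115))) = 373/12118 + 435247/(115/101) = 373/12118 + 435247*(101/115) = 373/12118 + 43959947/115 = 532706680641/1393570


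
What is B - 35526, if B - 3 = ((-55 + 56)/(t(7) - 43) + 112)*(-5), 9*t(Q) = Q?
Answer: -2742299/76 ≈ -36083.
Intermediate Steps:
t(Q) = Q/9
B = -42323/76 (B = 3 + ((-55 + 56)/((⅑)*7 - 43) + 112)*(-5) = 3 + (1/(7/9 - 43) + 112)*(-5) = 3 + (1/(-380/9) + 112)*(-5) = 3 + (1*(-9/380) + 112)*(-5) = 3 + (-9/380 + 112)*(-5) = 3 + (42551/380)*(-5) = 3 - 42551/76 = -42323/76 ≈ -556.88)
B - 35526 = -42323/76 - 35526 = -2742299/76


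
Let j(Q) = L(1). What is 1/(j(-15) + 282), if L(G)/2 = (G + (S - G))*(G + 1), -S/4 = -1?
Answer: 1/298 ≈ 0.0033557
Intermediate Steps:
S = 4 (S = -4*(-1) = 4)
L(G) = 8 + 8*G (L(G) = 2*((G + (4 - G))*(G + 1)) = 2*(4*(1 + G)) = 2*(4 + 4*G) = 8 + 8*G)
j(Q) = 16 (j(Q) = 8 + 8*1 = 8 + 8 = 16)
1/(j(-15) + 282) = 1/(16 + 282) = 1/298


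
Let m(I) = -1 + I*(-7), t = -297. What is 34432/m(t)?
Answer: 17216/1039 ≈ 16.570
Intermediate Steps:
m(I) = -1 - 7*I
34432/m(t) = 34432/(-1 - 7*(-297)) = 34432/(-1 + 2079) = 34432/2078 = 34432*(1/2078) = 17216/1039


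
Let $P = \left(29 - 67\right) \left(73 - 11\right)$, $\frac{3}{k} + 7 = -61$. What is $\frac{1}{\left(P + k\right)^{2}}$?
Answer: $\frac{4624}{25667564521} \approx 1.8015 \cdot 10^{-7}$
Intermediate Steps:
$k = - \frac{3}{68}$ ($k = \frac{3}{-7 - 61} = \frac{3}{-68} = 3 \left(- \frac{1}{68}\right) = - \frac{3}{68} \approx -0.044118$)
$P = -2356$ ($P = \left(-38\right) 62 = -2356$)
$\frac{1}{\left(P + k\right)^{2}} = \frac{1}{\left(-2356 - \frac{3}{68}\right)^{2}} = \frac{1}{\left(- \frac{160211}{68}\right)^{2}} = \frac{1}{\frac{25667564521}{4624}} = \frac{4624}{25667564521}$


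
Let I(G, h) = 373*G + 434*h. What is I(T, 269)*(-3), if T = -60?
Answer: -283098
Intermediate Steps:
I(T, 269)*(-3) = (373*(-60) + 434*269)*(-3) = (-22380 + 116746)*(-3) = 94366*(-3) = -283098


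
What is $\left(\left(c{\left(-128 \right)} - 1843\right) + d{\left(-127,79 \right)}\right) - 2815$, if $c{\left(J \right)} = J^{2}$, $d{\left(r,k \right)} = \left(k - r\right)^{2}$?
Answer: $54162$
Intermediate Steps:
$\left(\left(c{\left(-128 \right)} - 1843\right) + d{\left(-127,79 \right)}\right) - 2815 = \left(\left(\left(-128\right)^{2} - 1843\right) + \left(79 - -127\right)^{2}\right) - 2815 = \left(\left(16384 - 1843\right) + \left(79 + 127\right)^{2}\right) - 2815 = \left(14541 + 206^{2}\right) - 2815 = \left(14541 + 42436\right) - 2815 = 56977 - 2815 = 54162$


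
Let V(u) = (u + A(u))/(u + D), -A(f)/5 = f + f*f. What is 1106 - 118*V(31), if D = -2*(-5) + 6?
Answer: 633604/47 ≈ 13481.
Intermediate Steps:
A(f) = -5*f - 5*f² (A(f) = -5*(f + f*f) = -5*(f + f²) = -5*f - 5*f²)
D = 16 (D = 10 + 6 = 16)
V(u) = (u - 5*u*(1 + u))/(16 + u) (V(u) = (u - 5*u*(1 + u))/(u + 16) = (u - 5*u*(1 + u))/(16 + u))
1106 - 118*V(31) = 1106 - 3658*(-4 - 5*31)/(16 + 31) = 1106 - 3658*(-4 - 155)/47 = 1106 - 3658*(-159)/47 = 1106 - 118*(-4929/47) = 1106 + 581622/47 = 633604/47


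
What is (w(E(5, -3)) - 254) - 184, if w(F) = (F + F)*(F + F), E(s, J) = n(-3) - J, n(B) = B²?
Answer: 138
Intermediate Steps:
E(s, J) = 9 - J (E(s, J) = (-3)² - J = 9 - J)
w(F) = 4*F² (w(F) = (2*F)*(2*F) = 4*F²)
(w(E(5, -3)) - 254) - 184 = (4*(9 - 1*(-3))² - 254) - 184 = (4*(9 + 3)² - 254) - 184 = (4*12² - 254) - 184 = (4*144 - 254) - 184 = (576 - 254) - 184 = 322 - 184 = 138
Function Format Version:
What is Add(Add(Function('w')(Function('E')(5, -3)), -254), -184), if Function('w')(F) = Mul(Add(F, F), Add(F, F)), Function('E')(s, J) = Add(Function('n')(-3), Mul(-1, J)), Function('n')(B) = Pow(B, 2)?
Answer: 138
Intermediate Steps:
Function('E')(s, J) = Add(9, Mul(-1, J)) (Function('E')(s, J) = Add(Pow(-3, 2), Mul(-1, J)) = Add(9, Mul(-1, J)))
Function('w')(F) = Mul(4, Pow(F, 2)) (Function('w')(F) = Mul(Mul(2, F), Mul(2, F)) = Mul(4, Pow(F, 2)))
Add(Add(Function('w')(Function('E')(5, -3)), -254), -184) = Add(Add(Mul(4, Pow(Add(9, Mul(-1, -3)), 2)), -254), -184) = Add(Add(Mul(4, Pow(Add(9, 3), 2)), -254), -184) = Add(Add(Mul(4, Pow(12, 2)), -254), -184) = Add(Add(Mul(4, 144), -254), -184) = Add(Add(576, -254), -184) = Add(322, -184) = 138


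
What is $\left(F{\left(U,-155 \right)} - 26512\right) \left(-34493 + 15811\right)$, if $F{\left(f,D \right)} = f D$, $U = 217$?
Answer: $1123666254$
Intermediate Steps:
$F{\left(f,D \right)} = D f$
$\left(F{\left(U,-155 \right)} - 26512\right) \left(-34493 + 15811\right) = \left(\left(-155\right) 217 - 26512\right) \left(-34493 + 15811\right) = \left(-33635 - 26512\right) \left(-18682\right) = \left(-60147\right) \left(-18682\right) = 1123666254$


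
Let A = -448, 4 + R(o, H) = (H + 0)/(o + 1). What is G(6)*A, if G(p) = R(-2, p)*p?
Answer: 26880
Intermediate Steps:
R(o, H) = -4 + H/(1 + o) (R(o, H) = -4 + (H + 0)/(o + 1) = -4 + H/(1 + o))
G(p) = p*(-4 - p) (G(p) = ((-4 + p - 4*(-2))/(1 - 2))*p = ((-4 + p + 8)/(-1))*p = (-(4 + p))*p = (-4 - p)*p = p*(-4 - p))
G(6)*A = -1*6*(4 + 6)*(-448) = -1*6*10*(-448) = -60*(-448) = 26880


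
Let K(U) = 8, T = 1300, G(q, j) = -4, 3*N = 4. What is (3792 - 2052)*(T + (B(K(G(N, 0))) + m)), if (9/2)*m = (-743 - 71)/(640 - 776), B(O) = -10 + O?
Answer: 115302550/51 ≈ 2.2608e+6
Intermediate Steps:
N = 4/3 (N = (1/3)*4 = 4/3 ≈ 1.3333)
m = 407/306 (m = 2*((-743 - 71)/(640 - 776))/9 = 2*(-814/(-136))/9 = 2*(-814*(-1/136))/9 = (2/9)*(407/68) = 407/306 ≈ 1.3301)
(3792 - 2052)*(T + (B(K(G(N, 0))) + m)) = (3792 - 2052)*(1300 + ((-10 + 8) + 407/306)) = 1740*(1300 + (-2 + 407/306)) = 1740*(1300 - 205/306) = 1740*(397595/306) = 115302550/51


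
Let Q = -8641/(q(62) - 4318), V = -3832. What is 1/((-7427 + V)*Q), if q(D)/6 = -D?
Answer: -4690/97289019 ≈ -4.8207e-5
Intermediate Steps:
q(D) = -6*D (q(D) = 6*(-D) = -6*D)
Q = 8641/4690 (Q = -8641/(-6*62 - 4318) = -8641/(-372 - 4318) = -8641/(-4690) = -8641*(-1/4690) = 8641/4690 ≈ 1.8424)
1/((-7427 + V)*Q) = 1/((-7427 - 3832)*(8641/4690)) = (4690/8641)/(-11259) = -1/11259*4690/8641 = -4690/97289019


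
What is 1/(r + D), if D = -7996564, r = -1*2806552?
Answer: -1/10803116 ≈ -9.2566e-8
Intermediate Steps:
r = -2806552
1/(r + D) = 1/(-2806552 - 7996564) = 1/(-10803116) = -1/10803116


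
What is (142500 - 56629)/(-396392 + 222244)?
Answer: -85871/174148 ≈ -0.49309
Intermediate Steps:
(142500 - 56629)/(-396392 + 222244) = 85871/(-174148) = 85871*(-1/174148) = -85871/174148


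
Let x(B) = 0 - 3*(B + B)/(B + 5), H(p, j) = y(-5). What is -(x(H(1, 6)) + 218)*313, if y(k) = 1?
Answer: -67921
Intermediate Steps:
H(p, j) = 1
x(B) = -6*B/(5 + B) (x(B) = 0 - 3*2*B/(5 + B) = 0 - 6*B/(5 + B) = -6*B/(5 + B))
-(x(H(1, 6)) + 218)*313 = -(-6*1/(5 + 1) + 218)*313 = -(-6*1/6 + 218)*313 = -(-6*1*1/6 + 218)*313 = -(-1 + 218)*313 = -217*313 = -1*67921 = -67921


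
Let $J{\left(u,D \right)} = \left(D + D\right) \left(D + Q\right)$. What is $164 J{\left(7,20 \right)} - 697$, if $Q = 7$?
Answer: $176423$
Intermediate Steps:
$J{\left(u,D \right)} = 2 D \left(7 + D\right)$ ($J{\left(u,D \right)} = \left(D + D\right) \left(D + 7\right) = 2 D \left(7 + D\right)$)
$164 J{\left(7,20 \right)} - 697 = 164 \cdot 2 \cdot 20 \left(7 + 20\right) - 697 = 164 \cdot 2 \cdot 20 \cdot 27 - 697 = 164 \cdot 1080 - 697 = 177120 - 697 = 176423$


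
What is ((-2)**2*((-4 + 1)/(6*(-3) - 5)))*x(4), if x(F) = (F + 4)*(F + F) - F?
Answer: 720/23 ≈ 31.304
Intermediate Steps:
x(F) = -F + 2*F*(4 + F) (x(F) = (4 + F)*(2*F) - F = 2*F*(4 + F) - F = -F + 2*F*(4 + F))
((-2)**2*((-4 + 1)/(6*(-3) - 5)))*x(4) = ((-2)**2*((-4 + 1)/(6*(-3) - 5)))*(4*(7 + 2*4)) = (4*(-3/(-18 - 5)))*(4*(7 + 8)) = (4*(-3/(-23)))*(4*15) = (4*(-3*(-1/23)))*60 = (4*(3/23))*60 = (12/23)*60 = 720/23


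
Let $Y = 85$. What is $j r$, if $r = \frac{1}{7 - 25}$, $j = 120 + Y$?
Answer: $- \frac{205}{18} \approx -11.389$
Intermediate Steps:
$j = 205$ ($j = 120 + 85 = 205$)
$r = - \frac{1}{18}$ ($r = \frac{1}{-18} = - \frac{1}{18} \approx -0.055556$)
$j r = 205 \left(- \frac{1}{18}\right) = - \frac{205}{18}$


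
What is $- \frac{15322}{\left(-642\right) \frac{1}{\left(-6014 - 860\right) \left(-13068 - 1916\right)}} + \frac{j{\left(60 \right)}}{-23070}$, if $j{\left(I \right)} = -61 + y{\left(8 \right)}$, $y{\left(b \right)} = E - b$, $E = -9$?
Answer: $\frac{3034024606308893}{1234245} \approx 2.4582 \cdot 10^{9}$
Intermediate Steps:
$y{\left(b \right)} = -9 - b$
$j{\left(I \right)} = -78$ ($j{\left(I \right)} = -61 - 17 = -78$)
$- \frac{15322}{\left(-642\right) \frac{1}{\left(-6014 - 860\right) \left(-13068 - 1916\right)}} + \frac{j{\left(60 \right)}}{-23070} = - \frac{15322}{\left(-642\right) \frac{1}{\left(-6014 - 860\right) \left(-13068 - 1916\right)}} - \frac{78}{-23070} = - \frac{15322}{\left(-642\right) \frac{1}{\left(-6874\right) \left(-14984\right)}} - - \frac{13}{3845} = - \frac{15322}{\left(-642\right) \frac{1}{103000016}} + \frac{13}{3845} = - \frac{15322}{- \frac{321}{51500008}} + \frac{13}{3845} = \left(-15322\right) \left(- \frac{51500008}{321}\right) + \frac{13}{3845} = \frac{789083122576}{321} + \frac{13}{3845} = \frac{3034024606308893}{1234245}$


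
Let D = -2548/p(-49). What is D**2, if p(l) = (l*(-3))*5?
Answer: 2704/225 ≈ 12.018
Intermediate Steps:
p(l) = -15*l (p(l) = -3*l*5 = -15*l)
D = -52/15 (D = -2548/((-15*(-49))) = -2548/735 = -2548*1/735 = -52/15 ≈ -3.4667)
D**2 = (-52/15)**2 = 2704/225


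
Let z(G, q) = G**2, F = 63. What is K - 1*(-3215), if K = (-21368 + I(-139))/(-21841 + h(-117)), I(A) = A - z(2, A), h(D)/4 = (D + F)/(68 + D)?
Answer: 3441081534/1069993 ≈ 3216.0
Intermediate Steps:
h(D) = 4*(63 + D)/(68 + D) (h(D) = 4*((D + 63)/(68 + D)) = 4*((63 + D)/(68 + D)) = 4*(63 + D)/(68 + D))
I(A) = -4 + A (I(A) = A - 1*2**2 = A - 1*4 = A - 4 = -4 + A)
K = 1054039/1069993 (K = (-21368 + (-4 - 139))/(-21841 + 4*(63 - 117)/(68 - 117)) = (-21368 - 143)/(-21841 + 4*(-54)/(-49)) = -21511/(-21841 + 4*(-1/49)*(-54)) = -21511/(-21841 + 216/49) = -21511/(-1069993/49) = -21511*(-49/1069993) = 1054039/1069993 ≈ 0.98509)
K - 1*(-3215) = 1054039/1069993 - 1*(-3215) = 1054039/1069993 + 3215 = 3441081534/1069993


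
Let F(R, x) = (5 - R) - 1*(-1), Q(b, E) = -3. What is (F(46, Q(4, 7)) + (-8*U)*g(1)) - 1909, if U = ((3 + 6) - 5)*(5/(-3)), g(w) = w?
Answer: -5687/3 ≈ -1895.7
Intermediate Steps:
F(R, x) = 6 - R (F(R, x) = (5 - R) + 1 = 6 - R)
U = -20/3 (U = (9 - 5)*(5*(-1/3)) = 4*(-5/3) = -20/3 ≈ -6.6667)
(F(46, Q(4, 7)) + (-8*U)*g(1)) - 1909 = ((6 - 1*46) - 8*(-20/3)*1) - 1909 = ((6 - 46) + (160/3)*1) - 1909 = (-40 + 160/3) - 1909 = 40/3 - 1909 = -5687/3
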